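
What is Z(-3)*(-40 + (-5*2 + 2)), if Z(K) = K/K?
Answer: -48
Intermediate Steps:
Z(K) = 1
Z(-3)*(-40 + (-5*2 + 2)) = 1*(-40 + (-5*2 + 2)) = 1*(-40 + (-10 + 2)) = 1*(-40 - 8) = 1*(-48) = -48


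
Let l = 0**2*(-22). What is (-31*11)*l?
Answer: 0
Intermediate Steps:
l = 0 (l = 0*(-22) = 0)
(-31*11)*l = -31*11*0 = -341*0 = 0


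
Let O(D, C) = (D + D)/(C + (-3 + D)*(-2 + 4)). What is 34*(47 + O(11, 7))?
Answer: 37502/23 ≈ 1630.5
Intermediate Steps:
O(D, C) = 2*D/(-6 + C + 2*D) (O(D, C) = (2*D)/(C + (-3 + D)*2) = (2*D)/(C + (-6 + 2*D)) = (2*D)/(-6 + C + 2*D) = 2*D/(-6 + C + 2*D))
34*(47 + O(11, 7)) = 34*(47 + 2*11/(-6 + 7 + 2*11)) = 34*(47 + 2*11/(-6 + 7 + 22)) = 34*(47 + 2*11/23) = 34*(47 + 2*11*(1/23)) = 34*(47 + 22/23) = 34*(1103/23) = 37502/23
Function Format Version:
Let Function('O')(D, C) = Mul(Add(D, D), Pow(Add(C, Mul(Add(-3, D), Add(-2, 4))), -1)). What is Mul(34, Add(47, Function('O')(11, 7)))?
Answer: Rational(37502, 23) ≈ 1630.5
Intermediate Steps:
Function('O')(D, C) = Mul(2, D, Pow(Add(-6, C, Mul(2, D)), -1)) (Function('O')(D, C) = Mul(Mul(2, D), Pow(Add(C, Mul(Add(-3, D), 2)), -1)) = Mul(Mul(2, D), Pow(Add(C, Add(-6, Mul(2, D))), -1)) = Mul(Mul(2, D), Pow(Add(-6, C, Mul(2, D)), -1)) = Mul(2, D, Pow(Add(-6, C, Mul(2, D)), -1)))
Mul(34, Add(47, Function('O')(11, 7))) = Mul(34, Add(47, Mul(2, 11, Pow(Add(-6, 7, Mul(2, 11)), -1)))) = Mul(34, Add(47, Mul(2, 11, Pow(Add(-6, 7, 22), -1)))) = Mul(34, Add(47, Mul(2, 11, Pow(23, -1)))) = Mul(34, Add(47, Mul(2, 11, Rational(1, 23)))) = Mul(34, Add(47, Rational(22, 23))) = Mul(34, Rational(1103, 23)) = Rational(37502, 23)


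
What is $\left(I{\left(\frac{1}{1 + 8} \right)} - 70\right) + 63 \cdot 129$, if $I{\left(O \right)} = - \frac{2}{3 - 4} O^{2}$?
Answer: $\frac{652619}{81} \approx 8057.0$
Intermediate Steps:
$I{\left(O \right)} = 2 O^{2}$ ($I{\left(O \right)} = - \frac{2}{3 - 4} O^{2} = - \frac{2}{-1} O^{2} = \left(-2\right) \left(-1\right) O^{2} = 2 O^{2}$)
$\left(I{\left(\frac{1}{1 + 8} \right)} - 70\right) + 63 \cdot 129 = \left(2 \left(\frac{1}{1 + 8}\right)^{2} - 70\right) + 63 \cdot 129 = \left(2 \left(\frac{1}{9}\right)^{2} - 70\right) + 8127 = \left(\frac{2}{81} - 70\right) + 8127 = - \frac{5668}{81} + 8127 = \frac{652619}{81}$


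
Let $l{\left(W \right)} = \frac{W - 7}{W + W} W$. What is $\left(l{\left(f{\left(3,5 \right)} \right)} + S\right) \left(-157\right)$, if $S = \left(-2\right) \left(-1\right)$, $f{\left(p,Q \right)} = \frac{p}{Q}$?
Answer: $\frac{942}{5} \approx 188.4$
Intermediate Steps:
$l{\left(W \right)} = - \frac{7}{2} + \frac{W}{2}$ ($l{\left(W \right)} = \frac{-7 + W}{2 W} W = - \frac{7}{2} + \frac{W}{2}$)
$S = 2$
$\left(l{\left(f{\left(3,5 \right)} \right)} + S\right) \left(-157\right) = \left(\left(- \frac{7}{2} + \frac{3 \cdot \frac{1}{5}}{2}\right) + 2\right) \left(-157\right) = \left(\left(- \frac{7}{2} + \frac{1}{2} \cdot \frac{3}{5}\right) + 2\right) \left(-157\right) = \left(\left(- \frac{7}{2} + \frac{3}{10}\right) + 2\right) \left(-157\right) = \left(- \frac{16}{5} + 2\right) \left(-157\right) = \left(- \frac{6}{5}\right) \left(-157\right) = \frac{942}{5}$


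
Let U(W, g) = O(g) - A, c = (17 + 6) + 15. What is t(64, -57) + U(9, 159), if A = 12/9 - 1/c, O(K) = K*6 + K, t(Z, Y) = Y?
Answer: 120235/114 ≈ 1054.7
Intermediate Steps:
c = 38 (c = 23 + 15 = 38)
O(K) = 7*K (O(K) = 6*K + K = 7*K)
A = 149/114 (A = 12/9 - 1/38 = 12*(⅑) - 1*1/38 = 4/3 - 1/38 = 149/114 ≈ 1.3070)
U(W, g) = -149/114 + 7*g (U(W, g) = 7*g - 1*149/114 = 7*g - 149/114 = -149/114 + 7*g)
t(64, -57) + U(9, 159) = -57 + (-149/114 + 7*159) = -57 + (-149/114 + 1113) = -57 + 126733/114 = 120235/114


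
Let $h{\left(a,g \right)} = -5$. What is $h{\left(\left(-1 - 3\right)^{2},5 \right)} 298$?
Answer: $-1490$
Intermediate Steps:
$h{\left(\left(-1 - 3\right)^{2},5 \right)} 298 = \left(-5\right) 298 = -1490$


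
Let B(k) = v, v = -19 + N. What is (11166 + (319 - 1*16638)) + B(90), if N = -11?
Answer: -5183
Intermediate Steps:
v = -30 (v = -19 - 11 = -30)
B(k) = -30
(11166 + (319 - 1*16638)) + B(90) = (11166 + (319 - 1*16638)) - 30 = (11166 + (319 - 16638)) - 30 = (11166 - 16319) - 30 = -5153 - 30 = -5183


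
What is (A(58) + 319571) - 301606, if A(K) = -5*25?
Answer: 17840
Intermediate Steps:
A(K) = -125
(A(58) + 319571) - 301606 = (-125 + 319571) - 301606 = 319446 - 301606 = 17840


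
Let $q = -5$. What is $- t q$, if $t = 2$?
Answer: $10$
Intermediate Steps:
$- t q = \left(-1\right) 2 \left(-5\right) = \left(-2\right) \left(-5\right) = 10$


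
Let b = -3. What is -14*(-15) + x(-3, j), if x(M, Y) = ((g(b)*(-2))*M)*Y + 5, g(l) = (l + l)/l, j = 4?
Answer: 263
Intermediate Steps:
g(l) = 2 (g(l) = (2*l)/l = 2)
x(M, Y) = 5 - 4*M*Y (x(M, Y) = ((2*(-2))*M)*Y + 5 = (-4*M)*Y + 5 = -4*M*Y + 5 = 5 - 4*M*Y)
-14*(-15) + x(-3, j) = -14*(-15) + (5 - 4*(-3)*4) = 210 + (5 + 48) = 210 + 53 = 263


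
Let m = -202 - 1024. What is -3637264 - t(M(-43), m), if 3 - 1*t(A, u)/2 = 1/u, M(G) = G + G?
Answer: -2229646511/613 ≈ -3.6373e+6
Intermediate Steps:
m = -1226
M(G) = 2*G
t(A, u) = 6 - 2/u
-3637264 - t(M(-43), m) = -3637264 - (6 - 2/(-1226)) = -3637264 - (6 - 2*(-1/1226)) = -3637264 - (6 + 1/613) = -3637264 - 1*3679/613 = -3637264 - 3679/613 = -2229646511/613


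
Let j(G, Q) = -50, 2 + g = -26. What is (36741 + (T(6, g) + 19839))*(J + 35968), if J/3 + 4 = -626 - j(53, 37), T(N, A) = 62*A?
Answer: 1877200432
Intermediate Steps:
g = -28 (g = -2 - 26 = -28)
J = -1740 (J = -12 + 3*(-626 - 1*(-50)) = -12 + 3*(-626 + 50) = -12 + 3*(-576) = -12 - 1728 = -1740)
(36741 + (T(6, g) + 19839))*(J + 35968) = (36741 + (62*(-28) + 19839))*(-1740 + 35968) = (36741 + (-1736 + 19839))*34228 = (36741 + 18103)*34228 = 54844*34228 = 1877200432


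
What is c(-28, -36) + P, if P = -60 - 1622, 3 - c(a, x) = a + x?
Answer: -1615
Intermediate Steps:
c(a, x) = 3 - a - x (c(a, x) = 3 - (a + x) = 3 + (-a - x) = 3 - a - x)
P = -1682
c(-28, -36) + P = (3 - 1*(-28) - 1*(-36)) - 1682 = (3 + 28 + 36) - 1682 = 67 - 1682 = -1615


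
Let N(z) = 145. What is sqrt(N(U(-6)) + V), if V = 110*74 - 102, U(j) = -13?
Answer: 7*sqrt(167) ≈ 90.460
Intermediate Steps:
V = 8038 (V = 8140 - 102 = 8038)
sqrt(N(U(-6)) + V) = sqrt(145 + 8038) = sqrt(8183) = 7*sqrt(167)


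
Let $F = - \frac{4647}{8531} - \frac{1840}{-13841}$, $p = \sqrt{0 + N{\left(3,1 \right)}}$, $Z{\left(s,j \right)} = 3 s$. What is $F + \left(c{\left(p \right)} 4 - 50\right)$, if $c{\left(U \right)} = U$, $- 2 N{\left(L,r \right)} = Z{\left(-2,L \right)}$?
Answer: $- \frac{5952500637}{118077571} + 4 \sqrt{3} \approx -43.484$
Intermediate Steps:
$N{\left(L,r \right)} = 3$ ($N{\left(L,r \right)} = - \frac{3 \left(-2\right)}{2} = \left(- \frac{1}{2}\right) \left(-6\right) = 3$)
$p = \sqrt{3}$ ($p = \sqrt{0 + 3} = \sqrt{3} \approx 1.732$)
$F = - \frac{48622087}{118077571}$ ($F = \left(-4647\right) \frac{1}{8531} - - \frac{1840}{13841} = - \frac{4647}{8531} + \frac{1840}{13841} = - \frac{48622087}{118077571} \approx -0.41178$)
$F + \left(c{\left(p \right)} 4 - 50\right) = - \frac{48622087}{118077571} - \left(50 - \sqrt{3} \cdot 4\right) = - \frac{48622087}{118077571} - \left(50 - 4 \sqrt{3}\right) = - \frac{5952500637}{118077571} + 4 \sqrt{3}$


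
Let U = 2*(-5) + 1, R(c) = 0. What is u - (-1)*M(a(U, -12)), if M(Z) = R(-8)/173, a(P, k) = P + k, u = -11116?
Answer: -11116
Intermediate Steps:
U = -9 (U = -10 + 1 = -9)
M(Z) = 0 (M(Z) = 0/173 = 0*(1/173) = 0)
u - (-1)*M(a(U, -12)) = -11116 - (-1)*0 = -11116 - 1*0 = -11116 + 0 = -11116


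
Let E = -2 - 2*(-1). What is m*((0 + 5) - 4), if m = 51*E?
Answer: 0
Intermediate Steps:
E = 0 (E = -2 + 2 = 0)
m = 0 (m = 51*0 = 0)
m*((0 + 5) - 4) = 0*((0 + 5) - 4) = 0*(5 - 4) = 0*1 = 0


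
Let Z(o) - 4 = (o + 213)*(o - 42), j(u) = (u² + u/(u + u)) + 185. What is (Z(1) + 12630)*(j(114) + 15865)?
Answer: 112119490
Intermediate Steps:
j(u) = 371/2 + u² (j(u) = (u² + u/((2*u))) + 185 = (u² + (1/(2*u))*u) + 185 = (u² + ½) + 185 = (½ + u²) + 185 = 371/2 + u²)
Z(o) = 4 + (-42 + o)*(213 + o) (Z(o) = 4 + (o + 213)*(o - 42) = 4 + (213 + o)*(-42 + o) = 4 + (-42 + o)*(213 + o))
(Z(1) + 12630)*(j(114) + 15865) = ((-8942 + 1² + 171*1) + 12630)*((371/2 + 114²) + 15865) = ((-8942 + 1 + 171) + 12630)*((371/2 + 12996) + 15865) = (-8770 + 12630)*(26363/2 + 15865) = 3860*(58093/2) = 112119490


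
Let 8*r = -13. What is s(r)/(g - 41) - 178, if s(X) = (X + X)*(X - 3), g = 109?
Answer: -386847/2176 ≈ -177.78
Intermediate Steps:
r = -13/8 (r = (1/8)*(-13) = -13/8 ≈ -1.6250)
s(X) = 2*X*(-3 + X) (s(X) = (2*X)*(-3 + X) = 2*X*(-3 + X))
s(r)/(g - 41) - 178 = (2*(-13/8)*(-3 - 13/8))/(109 - 41) - 178 = (2*(-13/8)*(-37/8))/68 - 178 = (481/32)*(1/68) - 178 = 481/2176 - 178 = -386847/2176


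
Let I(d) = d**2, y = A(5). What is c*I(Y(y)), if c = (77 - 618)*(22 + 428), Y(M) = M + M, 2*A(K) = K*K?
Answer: -152156250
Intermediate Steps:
A(K) = K**2/2 (A(K) = (K*K)/2 = K**2/2)
y = 25/2 (y = (1/2)*5**2 = (1/2)*25 = 25/2 ≈ 12.500)
Y(M) = 2*M
c = -243450 (c = -541*450 = -243450)
c*I(Y(y)) = -243450*(2*(25/2))**2 = -243450*25**2 = -243450*625 = -152156250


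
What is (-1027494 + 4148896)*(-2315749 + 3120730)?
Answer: 2512669303362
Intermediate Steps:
(-1027494 + 4148896)*(-2315749 + 3120730) = 3121402*804981 = 2512669303362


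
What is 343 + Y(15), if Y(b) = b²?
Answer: 568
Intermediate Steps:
343 + Y(15) = 343 + 15² = 343 + 225 = 568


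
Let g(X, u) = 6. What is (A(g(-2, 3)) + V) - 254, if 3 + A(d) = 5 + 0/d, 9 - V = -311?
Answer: 68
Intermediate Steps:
V = 320 (V = 9 - 1*(-311) = 9 + 311 = 320)
A(d) = 2 (A(d) = -3 + (5 + 0/d) = -3 + (5 + 0) = -3 + 5 = 2)
(A(g(-2, 3)) + V) - 254 = (2 + 320) - 254 = 322 - 254 = 68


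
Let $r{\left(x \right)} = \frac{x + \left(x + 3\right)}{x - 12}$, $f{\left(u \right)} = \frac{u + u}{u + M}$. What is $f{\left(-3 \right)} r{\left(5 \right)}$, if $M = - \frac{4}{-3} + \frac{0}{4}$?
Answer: $- \frac{234}{35} \approx -6.6857$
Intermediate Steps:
$M = \frac{4}{3}$ ($M = \left(-4\right) \left(- \frac{1}{3}\right) + 0 \cdot \frac{1}{4} = \frac{4}{3} + 0 = \frac{4}{3} \approx 1.3333$)
$f{\left(u \right)} = \frac{2 u}{\frac{4}{3} + u}$ ($f{\left(u \right)} = \frac{u + u}{u + \frac{4}{3}} = \frac{2 u}{\frac{4}{3} + u}$)
$r{\left(x \right)} = \frac{3 + 2 x}{-12 + x}$ ($r{\left(x \right)} = \frac{x + \left(3 + x\right)}{-12 + x} = \frac{3 + 2 x}{-12 + x}$)
$f{\left(-3 \right)} r{\left(5 \right)} = 6 \left(-3\right) \frac{1}{4 + 3 \left(-3\right)} \frac{3 + 2 \cdot 5}{-12 + 5} = 6 \left(-3\right) \frac{1}{4 - 9} \frac{3 + 10}{-7} = 6 \left(-3\right) \frac{1}{-5} \left(\left(- \frac{1}{7}\right) 13\right) = 6 \left(-3\right) \left(- \frac{1}{5}\right) \left(- \frac{13}{7}\right) = \frac{18}{5} \left(- \frac{13}{7}\right) = - \frac{234}{35}$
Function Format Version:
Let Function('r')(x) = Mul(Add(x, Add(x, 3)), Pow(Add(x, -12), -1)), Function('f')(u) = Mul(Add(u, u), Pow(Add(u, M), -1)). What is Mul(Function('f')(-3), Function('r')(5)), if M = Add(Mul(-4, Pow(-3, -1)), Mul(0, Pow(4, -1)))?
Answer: Rational(-234, 35) ≈ -6.6857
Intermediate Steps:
M = Rational(4, 3) (M = Add(Mul(-4, Rational(-1, 3)), Mul(0, Rational(1, 4))) = Add(Rational(4, 3), 0) = Rational(4, 3) ≈ 1.3333)
Function('f')(u) = Mul(2, u, Pow(Add(Rational(4, 3), u), -1)) (Function('f')(u) = Mul(Add(u, u), Pow(Add(u, Rational(4, 3)), -1)) = Mul(Mul(2, u), Pow(Add(Rational(4, 3), u), -1)) = Mul(2, u, Pow(Add(Rational(4, 3), u), -1)))
Function('r')(x) = Mul(Pow(Add(-12, x), -1), Add(3, Mul(2, x))) (Function('r')(x) = Mul(Add(x, Add(3, x)), Pow(Add(-12, x), -1)) = Mul(Add(3, Mul(2, x)), Pow(Add(-12, x), -1)) = Mul(Pow(Add(-12, x), -1), Add(3, Mul(2, x))))
Mul(Function('f')(-3), Function('r')(5)) = Mul(Mul(6, -3, Pow(Add(4, Mul(3, -3)), -1)), Mul(Pow(Add(-12, 5), -1), Add(3, Mul(2, 5)))) = Mul(Mul(6, -3, Pow(Add(4, -9), -1)), Mul(Pow(-7, -1), Add(3, 10))) = Mul(Mul(6, -3, Pow(-5, -1)), Mul(Rational(-1, 7), 13)) = Mul(Mul(6, -3, Rational(-1, 5)), Rational(-13, 7)) = Mul(Rational(18, 5), Rational(-13, 7)) = Rational(-234, 35)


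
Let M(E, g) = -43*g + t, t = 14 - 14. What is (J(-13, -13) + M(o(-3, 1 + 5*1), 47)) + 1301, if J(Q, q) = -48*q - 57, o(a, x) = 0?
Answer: -153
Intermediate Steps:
t = 0
J(Q, q) = -57 - 48*q
M(E, g) = -43*g (M(E, g) = -43*g + 0 = -43*g)
(J(-13, -13) + M(o(-3, 1 + 5*1), 47)) + 1301 = ((-57 - 48*(-13)) - 43*47) + 1301 = ((-57 + 624) - 2021) + 1301 = (567 - 2021) + 1301 = -1454 + 1301 = -153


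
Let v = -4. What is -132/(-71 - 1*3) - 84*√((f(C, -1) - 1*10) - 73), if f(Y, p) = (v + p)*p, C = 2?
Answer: 66/37 - 84*I*√78 ≈ 1.7838 - 741.87*I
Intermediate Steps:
f(Y, p) = p*(-4 + p) (f(Y, p) = (-4 + p)*p = p*(-4 + p))
-132/(-71 - 1*3) - 84*√((f(C, -1) - 1*10) - 73) = -132/(-71 - 1*3) - 84*√((-(-4 - 1) - 1*10) - 73) = -132/(-71 - 3) - 84*√((-1*(-5) - 10) - 73) = -132/(-74) - 84*√((5 - 10) - 73) = -132*(-1/74) - 84*√(-5 - 73) = 66/37 - 84*I*√78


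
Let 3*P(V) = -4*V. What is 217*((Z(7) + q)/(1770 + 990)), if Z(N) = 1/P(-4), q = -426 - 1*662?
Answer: -755377/8832 ≈ -85.527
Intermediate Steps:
q = -1088 (q = -426 - 662 = -1088)
P(V) = -4*V/3 (P(V) = (-4*V)/3 = -4*V/3)
Z(N) = 3/16 (Z(N) = 1/(-4/3*(-4)) = 1/(16/3) = 3/16)
217*((Z(7) + q)/(1770 + 990)) = 217*((3/16 - 1088)/(1770 + 990)) = 217*(-17405/16/2760) = 217*(-17405/16*1/2760) = 217*(-3481/8832) = -755377/8832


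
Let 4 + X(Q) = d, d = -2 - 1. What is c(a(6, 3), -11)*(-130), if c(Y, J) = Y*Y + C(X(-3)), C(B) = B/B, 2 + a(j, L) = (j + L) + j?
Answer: -22100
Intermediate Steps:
d = -3
X(Q) = -7 (X(Q) = -4 - 3 = -7)
a(j, L) = -2 + L + 2*j (a(j, L) = -2 + ((j + L) + j) = -2 + ((L + j) + j) = -2 + (L + 2*j) = -2 + L + 2*j)
C(B) = 1
c(Y, J) = 1 + Y² (c(Y, J) = Y*Y + 1 = Y² + 1 = 1 + Y²)
c(a(6, 3), -11)*(-130) = (1 + (-2 + 3 + 2*6)²)*(-130) = (1 + (-2 + 3 + 12)²)*(-130) = (1 + 13²)*(-130) = (1 + 169)*(-130) = 170*(-130) = -22100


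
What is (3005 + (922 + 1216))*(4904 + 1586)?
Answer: 33378070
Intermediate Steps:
(3005 + (922 + 1216))*(4904 + 1586) = (3005 + 2138)*6490 = 5143*6490 = 33378070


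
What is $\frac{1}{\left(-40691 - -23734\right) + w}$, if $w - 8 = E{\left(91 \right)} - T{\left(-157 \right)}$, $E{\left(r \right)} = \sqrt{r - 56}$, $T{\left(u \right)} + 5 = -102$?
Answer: $- \frac{2406}{40521847} - \frac{\sqrt{35}}{283652929} \approx -5.9396 \cdot 10^{-5}$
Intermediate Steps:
$T{\left(u \right)} = -107$ ($T{\left(u \right)} = -5 - 102 = -107$)
$E{\left(r \right)} = \sqrt{-56 + r}$
$w = 115 + \sqrt{35}$ ($w = 8 + \left(\sqrt{-56 + 91} - -107\right) = 8 + \left(\sqrt{35} + 107\right) = 8 + \left(107 + \sqrt{35}\right) = 115 + \sqrt{35} \approx 120.92$)
$\frac{1}{\left(-40691 - -23734\right) + w} = \frac{1}{\left(-40691 - -23734\right) + \left(115 + \sqrt{35}\right)} = \frac{1}{\left(-40691 + 23734\right) + \left(115 + \sqrt{35}\right)} = \frac{1}{-16957 + \left(115 + \sqrt{35}\right)} = \frac{1}{-16842 + \sqrt{35}}$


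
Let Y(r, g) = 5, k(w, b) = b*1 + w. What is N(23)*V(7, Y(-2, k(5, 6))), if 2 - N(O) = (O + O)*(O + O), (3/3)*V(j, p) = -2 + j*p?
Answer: -69762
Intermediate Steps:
k(w, b) = b + w
V(j, p) = -2 + j*p
N(O) = 2 - 4*O**2 (N(O) = 2 - (O + O)*(O + O) = 2 - 2*O*2*O = 2 - 4*O**2)
N(23)*V(7, Y(-2, k(5, 6))) = (2 - 4*23**2)*(-2 + 7*5) = (2 - 4*529)*(-2 + 35) = (2 - 2116)*33 = -2114*33 = -69762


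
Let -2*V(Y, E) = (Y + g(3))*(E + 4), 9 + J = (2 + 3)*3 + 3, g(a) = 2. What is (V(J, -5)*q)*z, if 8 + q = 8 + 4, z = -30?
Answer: -660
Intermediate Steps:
q = 4 (q = -8 + (8 + 4) = -8 + 12 = 4)
J = 9 (J = -9 + ((2 + 3)*3 + 3) = -9 + (5*3 + 3) = -9 + (15 + 3) = -9 + 18 = 9)
V(Y, E) = -(2 + Y)*(4 + E)/2 (V(Y, E) = -(Y + 2)*(E + 4)/2 = -(2 + Y)*(4 + E)/2)
(V(J, -5)*q)*z = ((-4 - 1*(-5) - 2*9 - ½*(-5)*9)*4)*(-30) = ((-4 + 5 - 18 + 45/2)*4)*(-30) = ((11/2)*4)*(-30) = 22*(-30) = -660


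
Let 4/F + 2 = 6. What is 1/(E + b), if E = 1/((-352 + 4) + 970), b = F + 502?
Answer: 622/312867 ≈ 0.0019881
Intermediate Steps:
F = 1 (F = 4/(-2 + 6) = 4/4 = 4*(1/4) = 1)
b = 503 (b = 1 + 502 = 503)
E = 1/622 (E = 1/(-348 + 970) = 1/622 ≈ 0.0016077)
1/(E + b) = 1/(1/622 + 503) = 1/(312867/622) = 622/312867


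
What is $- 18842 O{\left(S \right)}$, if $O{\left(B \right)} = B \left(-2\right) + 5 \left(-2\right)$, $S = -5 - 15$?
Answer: $-565260$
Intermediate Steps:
$S = -20$ ($S = -5 - 15 = -20$)
$O{\left(B \right)} = -10 - 2 B$ ($O{\left(B \right)} = - 2 B - 10 = -10 - 2 B$)
$- 18842 O{\left(S \right)} = - 18842 \left(-10 - -40\right) = - 18842 \left(-10 + 40\right) = \left(-18842\right) 30 = -565260$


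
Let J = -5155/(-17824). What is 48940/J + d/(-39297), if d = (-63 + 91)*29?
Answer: 6855805340492/40515207 ≈ 1.6922e+5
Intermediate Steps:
d = 812 (d = 28*29 = 812)
J = 5155/17824 (J = -5155*(-1/17824) = 5155/17824 ≈ 0.28922)
48940/J + d/(-39297) = 48940/(5155/17824) + 812/(-39297) = 48940*(17824/5155) + 812*(-1/39297) = 174461312/1031 - 812/39297 = 6855805340492/40515207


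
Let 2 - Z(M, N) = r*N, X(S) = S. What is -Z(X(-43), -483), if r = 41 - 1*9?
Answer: -15458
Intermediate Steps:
r = 32 (r = 41 - 9 = 32)
Z(M, N) = 2 - 32*N
-Z(X(-43), -483) = -(2 - 32*(-483)) = -(2 + 15456) = -1*15458 = -15458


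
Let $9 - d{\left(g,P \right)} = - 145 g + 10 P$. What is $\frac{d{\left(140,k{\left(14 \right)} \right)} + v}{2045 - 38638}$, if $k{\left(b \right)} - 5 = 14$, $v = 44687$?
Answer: $- \frac{64806}{36593} \approx -1.771$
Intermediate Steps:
$k{\left(b \right)} = 19$ ($k{\left(b \right)} = 5 + 14 = 19$)
$d{\left(g,P \right)} = 9 - 10 P + 145 g$ ($d{\left(g,P \right)} = 9 - \left(- 145 g + 10 P\right) = 9 - 10 P + 145 g$)
$\frac{d{\left(140,k{\left(14 \right)} \right)} + v}{2045 - 38638} = \frac{\left(9 - 190 + 145 \cdot 140\right) + 44687}{2045 - 38638} = \frac{\left(9 - 190 + 20300\right) + 44687}{-36593} = \left(20119 + 44687\right) \left(- \frac{1}{36593}\right) = 64806 \left(- \frac{1}{36593}\right) = - \frac{64806}{36593}$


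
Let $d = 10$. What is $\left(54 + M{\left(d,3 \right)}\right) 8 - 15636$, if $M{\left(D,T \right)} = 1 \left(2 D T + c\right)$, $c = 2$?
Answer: $-14708$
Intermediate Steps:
$M{\left(D,T \right)} = 2 + 2 D T$ ($M{\left(D,T \right)} = 1 \left(2 D T + 2\right) = 1 \left(2 + 2 D T\right) = 2 + 2 D T$)
$\left(54 + M{\left(d,3 \right)}\right) 8 - 15636 = \left(54 + \left(2 + 2 \cdot 10 \cdot 3\right)\right) 8 - 15636 = \left(54 + \left(2 + 60\right)\right) 8 - 15636 = \left(54 + 62\right) 8 - 15636 = 116 \cdot 8 - 15636 = 928 - 15636 = -14708$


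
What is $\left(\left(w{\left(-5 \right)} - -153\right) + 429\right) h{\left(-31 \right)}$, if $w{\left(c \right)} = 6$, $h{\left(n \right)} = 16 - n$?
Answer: $27636$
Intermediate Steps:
$\left(\left(w{\left(-5 \right)} - -153\right) + 429\right) h{\left(-31 \right)} = \left(\left(6 - -153\right) + 429\right) \left(16 - -31\right) = \left(\left(6 + 153\right) + 429\right) \left(16 + 31\right) = \left(159 + 429\right) 47 = 588 \cdot 47 = 27636$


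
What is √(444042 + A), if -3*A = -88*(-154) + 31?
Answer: √3955629/3 ≈ 662.96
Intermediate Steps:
A = -13583/3 (A = -(-88*(-154) + 31)/3 = -(13552 + 31)/3 = -⅓*13583 = -13583/3 ≈ -4527.7)
√(444042 + A) = √(444042 - 13583/3) = √(1318543/3) = √3955629/3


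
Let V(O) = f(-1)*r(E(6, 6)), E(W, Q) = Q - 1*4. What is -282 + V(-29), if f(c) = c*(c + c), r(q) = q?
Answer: -278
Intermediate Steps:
E(W, Q) = -4 + Q (E(W, Q) = Q - 4 = -4 + Q)
f(c) = 2*c**2 (f(c) = c*(2*c) = 2*c**2)
V(O) = 4 (V(O) = (2*(-1)**2)*(-4 + 6) = (2*1)*2 = 2*2 = 4)
-282 + V(-29) = -282 + 4 = -278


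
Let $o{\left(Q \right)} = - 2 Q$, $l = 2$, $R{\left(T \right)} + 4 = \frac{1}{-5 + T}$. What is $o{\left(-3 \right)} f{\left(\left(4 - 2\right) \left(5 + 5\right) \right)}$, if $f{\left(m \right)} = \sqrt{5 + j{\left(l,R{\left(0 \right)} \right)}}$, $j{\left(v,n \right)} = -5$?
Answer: $0$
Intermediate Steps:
$R{\left(T \right)} = -4 + \frac{1}{-5 + T}$
$f{\left(m \right)} = 0$ ($f{\left(m \right)} = \sqrt{5 - 5} = \sqrt{0} = 0$)
$o{\left(-3 \right)} f{\left(\left(4 - 2\right) \left(5 + 5\right) \right)} = \left(-2\right) \left(-3\right) 0 = 6 \cdot 0 = 0$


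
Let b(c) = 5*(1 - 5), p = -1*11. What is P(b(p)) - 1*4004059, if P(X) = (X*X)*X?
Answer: -4012059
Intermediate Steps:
p = -11
b(c) = -20 (b(c) = 5*(-4) = -20)
P(X) = X³ (P(X) = X²*X = X³)
P(b(p)) - 1*4004059 = (-20)³ - 1*4004059 = -8000 - 4004059 = -4012059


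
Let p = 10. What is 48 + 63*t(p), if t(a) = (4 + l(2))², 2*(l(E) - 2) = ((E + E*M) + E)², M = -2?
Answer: 2316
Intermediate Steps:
l(E) = 2 (l(E) = 2 + ((E + E*(-2)) + E)²/2 = 2 + ((E - 2*E) + E)²/2 = 2 + (-E + E)²/2 = 2 + (½)*0² = 2 + (½)*0 = 2 + 0 = 2)
t(a) = 36 (t(a) = (4 + 2)² = 6² = 36)
48 + 63*t(p) = 48 + 63*36 = 48 + 2268 = 2316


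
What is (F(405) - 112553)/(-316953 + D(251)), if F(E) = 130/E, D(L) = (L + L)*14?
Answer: 828797/2282175 ≈ 0.36316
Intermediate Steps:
D(L) = 28*L (D(L) = (2*L)*14 = 28*L)
(F(405) - 112553)/(-316953 + D(251)) = (130/405 - 112553)/(-316953 + 28*251) = (130*(1/405) - 112553)/(-316953 + 7028) = (26/81 - 112553)/(-309925) = -9116767/81*(-1/309925) = 828797/2282175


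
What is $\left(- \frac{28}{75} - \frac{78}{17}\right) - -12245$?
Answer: $\frac{15606049}{1275} \approx 12240.0$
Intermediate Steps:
$\left(- \frac{28}{75} - \frac{78}{17}\right) - -12245 = \left(\left(-28\right) \frac{1}{75} - \frac{78}{17}\right) + 12245 = \left(- \frac{28}{75} - \frac{78}{17}\right) + 12245 = - \frac{6326}{1275} + 12245 = \frac{15606049}{1275}$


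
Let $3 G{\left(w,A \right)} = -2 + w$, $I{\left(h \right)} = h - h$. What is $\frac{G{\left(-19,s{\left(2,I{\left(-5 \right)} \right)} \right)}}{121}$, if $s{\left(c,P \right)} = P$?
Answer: $- \frac{7}{121} \approx -0.057851$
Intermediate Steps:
$I{\left(h \right)} = 0$
$G{\left(w,A \right)} = - \frac{2}{3} + \frac{w}{3}$ ($G{\left(w,A \right)} = \frac{-2 + w}{3} = - \frac{2}{3} + \frac{w}{3}$)
$\frac{G{\left(-19,s{\left(2,I{\left(-5 \right)} \right)} \right)}}{121} = \frac{- \frac{2}{3} + \frac{1}{3} \left(-19\right)}{121} = \left(- \frac{2}{3} - \frac{19}{3}\right) \frac{1}{121} = \left(-7\right) \frac{1}{121} = - \frac{7}{121}$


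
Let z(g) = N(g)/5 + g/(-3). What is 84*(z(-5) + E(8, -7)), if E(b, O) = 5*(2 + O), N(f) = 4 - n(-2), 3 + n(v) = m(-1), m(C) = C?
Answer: -9128/5 ≈ -1825.6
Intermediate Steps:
n(v) = -4 (n(v) = -3 - 1 = -4)
N(f) = 8 (N(f) = 4 - 1*(-4) = 4 + 4 = 8)
E(b, O) = 10 + 5*O
z(g) = 8/5 - g/3 (z(g) = 8/5 + g/(-3) = 8*(1/5) + g*(-1/3) = 8/5 - g/3)
84*(z(-5) + E(8, -7)) = 84*((8/5 - 1/3*(-5)) + (10 + 5*(-7))) = 84*((8/5 + 5/3) + (10 - 35)) = 84*(49/15 - 25) = 84*(-326/15) = -9128/5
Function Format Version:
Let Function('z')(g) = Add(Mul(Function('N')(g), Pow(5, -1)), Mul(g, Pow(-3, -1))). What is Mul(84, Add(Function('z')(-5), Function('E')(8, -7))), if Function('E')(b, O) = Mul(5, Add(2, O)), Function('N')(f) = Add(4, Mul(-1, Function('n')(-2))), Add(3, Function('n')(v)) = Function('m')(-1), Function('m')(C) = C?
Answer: Rational(-9128, 5) ≈ -1825.6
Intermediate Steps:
Function('n')(v) = -4 (Function('n')(v) = Add(-3, -1) = -4)
Function('N')(f) = 8 (Function('N')(f) = Add(4, Mul(-1, -4)) = Add(4, 4) = 8)
Function('E')(b, O) = Add(10, Mul(5, O))
Function('z')(g) = Add(Rational(8, 5), Mul(Rational(-1, 3), g)) (Function('z')(g) = Add(Mul(8, Pow(5, -1)), Mul(g, Pow(-3, -1))) = Add(Mul(8, Rational(1, 5)), Mul(g, Rational(-1, 3))) = Add(Rational(8, 5), Mul(Rational(-1, 3), g)))
Mul(84, Add(Function('z')(-5), Function('E')(8, -7))) = Mul(84, Add(Add(Rational(8, 5), Mul(Rational(-1, 3), -5)), Add(10, Mul(5, -7)))) = Mul(84, Add(Add(Rational(8, 5), Rational(5, 3)), Add(10, -35))) = Mul(84, Add(Rational(49, 15), -25)) = Mul(84, Rational(-326, 15)) = Rational(-9128, 5)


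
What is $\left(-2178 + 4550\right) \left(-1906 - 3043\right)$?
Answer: $-11739028$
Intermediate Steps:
$\left(-2178 + 4550\right) \left(-1906 - 3043\right) = 2372 \left(-4949\right) = -11739028$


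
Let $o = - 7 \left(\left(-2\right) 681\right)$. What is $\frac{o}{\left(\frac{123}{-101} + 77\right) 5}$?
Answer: $\frac{481467}{19135} \approx 25.162$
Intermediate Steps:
$o = 9534$ ($o = \left(-7\right) \left(-1362\right) = 9534$)
$\frac{o}{\left(\frac{123}{-101} + 77\right) 5} = \frac{9534}{\left(\frac{123}{-101} + 77\right) 5} = \frac{9534}{\left(123 \left(- \frac{1}{101}\right) + 77\right) 5} = \frac{9534}{\left(- \frac{123}{101} + 77\right) 5} = \frac{9534}{\frac{7654}{101} \cdot 5} = \frac{9534}{\frac{38270}{101}} = 9534 \cdot \frac{101}{38270} = \frac{481467}{19135}$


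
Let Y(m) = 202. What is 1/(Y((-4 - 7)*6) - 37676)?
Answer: -1/37474 ≈ -2.6685e-5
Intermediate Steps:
1/(Y((-4 - 7)*6) - 37676) = 1/(202 - 37676) = 1/(-37474) = -1/37474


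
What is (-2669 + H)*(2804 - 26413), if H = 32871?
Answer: -713039018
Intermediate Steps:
(-2669 + H)*(2804 - 26413) = (-2669 + 32871)*(2804 - 26413) = 30202*(-23609) = -713039018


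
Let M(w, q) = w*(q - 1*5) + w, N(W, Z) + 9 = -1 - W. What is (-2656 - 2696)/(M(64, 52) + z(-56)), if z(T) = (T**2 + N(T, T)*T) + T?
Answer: -223/149 ≈ -1.4966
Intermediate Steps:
N(W, Z) = -10 - W (N(W, Z) = -9 + (-1 - W) = -10 - W)
M(w, q) = w + w*(-5 + q) (M(w, q) = w*(q - 5) + w = w*(-5 + q) + w = w + w*(-5 + q))
z(T) = T + T**2 + T*(-10 - T) (z(T) = (T**2 + (-10 - T)*T) + T = (T**2 + T*(-10 - T)) + T = T + T**2 + T*(-10 - T))
(-2656 - 2696)/(M(64, 52) + z(-56)) = (-2656 - 2696)/(64*(-4 + 52) - 9*(-56)) = -5352/(64*48 + 504) = -5352/(3072 + 504) = -5352/3576 = -5352*1/3576 = -223/149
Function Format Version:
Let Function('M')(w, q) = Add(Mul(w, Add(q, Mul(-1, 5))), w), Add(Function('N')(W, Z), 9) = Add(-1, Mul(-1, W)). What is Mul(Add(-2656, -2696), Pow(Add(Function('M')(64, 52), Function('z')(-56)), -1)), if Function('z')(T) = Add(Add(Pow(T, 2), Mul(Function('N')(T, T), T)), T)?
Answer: Rational(-223, 149) ≈ -1.4966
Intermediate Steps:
Function('N')(W, Z) = Add(-10, Mul(-1, W)) (Function('N')(W, Z) = Add(-9, Add(-1, Mul(-1, W))) = Add(-10, Mul(-1, W)))
Function('M')(w, q) = Add(w, Mul(w, Add(-5, q))) (Function('M')(w, q) = Add(Mul(w, Add(q, -5)), w) = Add(Mul(w, Add(-5, q)), w) = Add(w, Mul(w, Add(-5, q))))
Function('z')(T) = Add(T, Pow(T, 2), Mul(T, Add(-10, Mul(-1, T)))) (Function('z')(T) = Add(Add(Pow(T, 2), Mul(Add(-10, Mul(-1, T)), T)), T) = Add(Add(Pow(T, 2), Mul(T, Add(-10, Mul(-1, T)))), T) = Add(T, Pow(T, 2), Mul(T, Add(-10, Mul(-1, T)))))
Mul(Add(-2656, -2696), Pow(Add(Function('M')(64, 52), Function('z')(-56)), -1)) = Mul(Add(-2656, -2696), Pow(Add(Mul(64, Add(-4, 52)), Mul(-9, -56)), -1)) = Mul(-5352, Pow(Add(Mul(64, 48), 504), -1)) = Mul(-5352, Pow(Add(3072, 504), -1)) = Mul(-5352, Pow(3576, -1)) = Mul(-5352, Rational(1, 3576)) = Rational(-223, 149)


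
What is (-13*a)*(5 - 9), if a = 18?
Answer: 936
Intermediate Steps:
(-13*a)*(5 - 9) = (-13*18)*(5 - 9) = -234*(-4) = 936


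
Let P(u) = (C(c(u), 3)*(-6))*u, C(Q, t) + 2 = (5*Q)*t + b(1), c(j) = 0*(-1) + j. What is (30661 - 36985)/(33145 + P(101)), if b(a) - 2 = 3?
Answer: 6324/886763 ≈ 0.0071316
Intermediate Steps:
c(j) = j (c(j) = 0 + j = j)
b(a) = 5 (b(a) = 2 + 3 = 5)
C(Q, t) = 3 + 5*Q*t (C(Q, t) = -2 + ((5*Q)*t + 5) = -2 + (5*Q*t + 5) = -2 + (5 + 5*Q*t) = 3 + 5*Q*t)
P(u) = u*(-18 - 90*u) (P(u) = ((3 + 5*u*3)*(-6))*u = ((3 + 15*u)*(-6))*u = (-18 - 90*u)*u = u*(-18 - 90*u))
(30661 - 36985)/(33145 + P(101)) = (30661 - 36985)/(33145 - 18*101*(1 + 5*101)) = -6324/(33145 - 18*101*(1 + 505)) = -6324/(33145 - 18*101*506) = -6324/(33145 - 919908) = -6324/(-886763) = -6324*(-1/886763) = 6324/886763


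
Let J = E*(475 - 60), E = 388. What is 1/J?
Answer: 1/161020 ≈ 6.2104e-6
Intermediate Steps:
J = 161020 (J = 388*(475 - 60) = 388*415 = 161020)
1/J = 1/161020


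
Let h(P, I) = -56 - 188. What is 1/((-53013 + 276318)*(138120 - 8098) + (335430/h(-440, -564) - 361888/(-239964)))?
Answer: 7318902/212501109036991439 ≈ 3.4442e-11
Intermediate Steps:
h(P, I) = -244
1/((-53013 + 276318)*(138120 - 8098) + (335430/h(-440, -564) - 361888/(-239964))) = 1/((-53013 + 276318)*(138120 - 8098) + (335430/(-244) - 361888/(-239964))) = 1/(223305*130022 + (335430*(-1/244) - 361888*(-1/239964))) = 1/(29034562710 + (-167715/122 + 90472/59991)) = 1/(29034562710 - 10050352981/7318902) = 1/(212501109036991439/7318902) = 7318902/212501109036991439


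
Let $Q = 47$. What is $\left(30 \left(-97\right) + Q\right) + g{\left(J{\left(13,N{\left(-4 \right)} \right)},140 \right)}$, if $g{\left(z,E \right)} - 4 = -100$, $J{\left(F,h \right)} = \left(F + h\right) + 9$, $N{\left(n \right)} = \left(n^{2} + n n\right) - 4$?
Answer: $-2959$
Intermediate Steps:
$N{\left(n \right)} = -4 + 2 n^{2}$ ($N{\left(n \right)} = \left(n^{2} + n^{2}\right) - 4 = 2 n^{2} - 4 = -4 + 2 n^{2}$)
$J{\left(F,h \right)} = 9 + F + h$
$g{\left(z,E \right)} = -96$ ($g{\left(z,E \right)} = 4 - 100 = -96$)
$\left(30 \left(-97\right) + Q\right) + g{\left(J{\left(13,N{\left(-4 \right)} \right)},140 \right)} = \left(30 \left(-97\right) + 47\right) - 96 = \left(-2910 + 47\right) - 96 = -2863 - 96 = -2959$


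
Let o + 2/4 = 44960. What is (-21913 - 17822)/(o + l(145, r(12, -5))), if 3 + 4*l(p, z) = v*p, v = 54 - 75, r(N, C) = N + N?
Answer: -5298/5893 ≈ -0.89903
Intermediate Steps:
o = 89919/2 (o = -1/2 + 44960 = 89919/2 ≈ 44960.)
r(N, C) = 2*N
v = -21
l(p, z) = -3/4 - 21*p/4 (l(p, z) = -3/4 + (-21*p)/4 = -3/4 - 21*p/4)
(-21913 - 17822)/(o + l(145, r(12, -5))) = (-21913 - 17822)/(89919/2 + (-3/4 - 21/4*145)) = -39735/(89919/2 + (-3/4 - 3045/4)) = -39735/(89919/2 - 762) = -39735/88395/2 = -39735*2/88395 = -5298/5893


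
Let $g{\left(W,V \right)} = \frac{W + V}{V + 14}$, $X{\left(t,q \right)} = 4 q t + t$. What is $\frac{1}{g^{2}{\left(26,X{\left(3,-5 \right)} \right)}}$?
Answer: $\frac{1849}{961} \approx 1.924$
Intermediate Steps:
$X{\left(t,q \right)} = t + 4 q t$ ($X{\left(t,q \right)} = 4 q t + t = t + 4 q t$)
$g{\left(W,V \right)} = \frac{V + W}{14 + V}$
$\frac{1}{g^{2}{\left(26,X{\left(3,-5 \right)} \right)}} = \frac{1}{\left(\frac{3 \left(1 + 4 \left(-5\right)\right) + 26}{14 + 3 \left(1 + 4 \left(-5\right)\right)}\right)^{2}} = \frac{1}{\left(\frac{3 \left(1 - 20\right) + 26}{14 + 3 \left(1 - 20\right)}\right)^{2}} = \frac{1}{\left(\frac{3 \left(-19\right) + 26}{14 + 3 \left(-19\right)}\right)^{2}} = \frac{1}{\left(\frac{-57 + 26}{14 - 57}\right)^{2}} = \frac{1}{\left(\frac{1}{-43} \left(-31\right)\right)^{2}} = \frac{1}{\left(\left(- \frac{1}{43}\right) \left(-31\right)\right)^{2}} = \frac{1}{\left(\frac{31}{43}\right)^{2}} = \frac{1}{\frac{961}{1849}} = \frac{1849}{961}$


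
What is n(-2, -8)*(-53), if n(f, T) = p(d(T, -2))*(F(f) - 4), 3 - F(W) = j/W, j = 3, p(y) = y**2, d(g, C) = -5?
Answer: -1325/2 ≈ -662.50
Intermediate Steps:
F(W) = 3 - 3/W
n(f, T) = -25 - 75/f (n(f, T) = (-5)**2*((3 - 3/f) - 4) = 25*(-1 - 3/f) = -25 - 75/f)
n(-2, -8)*(-53) = (-25 - 75/(-2))*(-53) = (-25 - 75*(-1/2))*(-53) = (-25 + 75/2)*(-53) = (25/2)*(-53) = -1325/2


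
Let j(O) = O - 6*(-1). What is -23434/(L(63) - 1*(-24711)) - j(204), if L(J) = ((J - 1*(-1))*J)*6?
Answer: -10293064/48903 ≈ -210.48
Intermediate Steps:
L(J) = 6*J*(1 + J) (L(J) = ((J + 1)*J)*6 = ((1 + J)*J)*6 = (J*(1 + J))*6 = 6*J*(1 + J))
j(O) = 6 + O (j(O) = O + 6 = 6 + O)
-23434/(L(63) - 1*(-24711)) - j(204) = -23434/(6*63*(1 + 63) - 1*(-24711)) - (6 + 204) = -23434/(6*63*64 + 24711) - 1*210 = -23434/(24192 + 24711) - 210 = -23434/48903 - 210 = -10293064/48903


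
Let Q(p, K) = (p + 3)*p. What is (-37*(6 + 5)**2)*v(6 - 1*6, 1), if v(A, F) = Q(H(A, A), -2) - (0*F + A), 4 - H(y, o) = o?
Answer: -125356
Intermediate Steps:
H(y, o) = 4 - o
Q(p, K) = p*(3 + p) (Q(p, K) = (3 + p)*p = p*(3 + p))
v(A, F) = -A + (4 - A)*(7 - A) (v(A, F) = (4 - A)*(3 + (4 - A)) - (0*F + A) = (4 - A)*(7 - A) - (0 + A) = (4 - A)*(7 - A) - A = -A + (4 - A)*(7 - A))
(-37*(6 + 5)**2)*v(6 - 1*6, 1) = (-37*(6 + 5)**2)*(-(6 - 1*6) + (-7 + (6 - 1*6))*(-4 + (6 - 1*6))) = (-37*11**2)*(-(6 - 6) + (-7 + (6 - 6))*(-4 + (6 - 6))) = (-37*121)*(-1*0 + (-7 + 0)*(-4 + 0)) = -4477*(0 - 7*(-4)) = -4477*(0 + 28) = -4477*28 = -125356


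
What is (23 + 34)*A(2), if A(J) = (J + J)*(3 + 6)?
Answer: 2052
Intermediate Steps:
A(J) = 18*J (A(J) = (2*J)*9 = 18*J)
(23 + 34)*A(2) = (23 + 34)*(18*2) = 57*36 = 2052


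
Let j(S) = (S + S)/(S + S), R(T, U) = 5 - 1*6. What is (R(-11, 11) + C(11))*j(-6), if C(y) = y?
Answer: 10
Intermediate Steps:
R(T, U) = -1 (R(T, U) = 5 - 6 = -1)
j(S) = 1 (j(S) = (2*S)/((2*S)) = (2*S)*(1/(2*S)) = 1)
(R(-11, 11) + C(11))*j(-6) = (-1 + 11)*1 = 10*1 = 10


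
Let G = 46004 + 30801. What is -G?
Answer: -76805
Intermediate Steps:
G = 76805
-G = -1*76805 = -76805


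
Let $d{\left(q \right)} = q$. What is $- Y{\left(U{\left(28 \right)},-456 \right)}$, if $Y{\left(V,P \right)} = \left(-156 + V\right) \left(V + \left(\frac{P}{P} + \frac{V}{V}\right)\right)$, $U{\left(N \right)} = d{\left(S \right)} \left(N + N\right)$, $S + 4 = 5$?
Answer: $5800$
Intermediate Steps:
$S = 1$ ($S = -4 + 5 = 1$)
$U{\left(N \right)} = 2 N$ ($U{\left(N \right)} = 1 \left(N + N\right) = 1 \cdot 2 N = 2 N$)
$Y{\left(V,P \right)} = \left(-156 + V\right) \left(2 + V\right)$ ($Y{\left(V,P \right)} = \left(-156 + V\right) \left(V + \left(1 + 1\right)\right) = \left(-156 + V\right) \left(V + 2\right) = \left(-156 + V\right) \left(2 + V\right)$)
$- Y{\left(U{\left(28 \right)},-456 \right)} = - (-312 + \left(2 \cdot 28\right)^{2} - 154 \cdot 2 \cdot 28) = - (-312 + 56^{2} - 8624) = - (-312 + 3136 - 8624) = \left(-1\right) \left(-5800\right) = 5800$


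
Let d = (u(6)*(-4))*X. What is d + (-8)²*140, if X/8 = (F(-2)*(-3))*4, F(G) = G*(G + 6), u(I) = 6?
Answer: -9472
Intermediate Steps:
F(G) = G*(6 + G)
X = 768 (X = 8*((-2*(6 - 2)*(-3))*4) = 8*((-2*4*(-3))*4) = 8*(-8*(-3)*4) = 8*(24*4) = 8*96 = 768)
d = -18432 (d = (6*(-4))*768 = -24*768 = -18432)
d + (-8)²*140 = -18432 + (-8)²*140 = -18432 + 64*140 = -18432 + 8960 = -9472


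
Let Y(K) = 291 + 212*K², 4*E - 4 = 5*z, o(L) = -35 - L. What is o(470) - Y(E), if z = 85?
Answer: -9757357/4 ≈ -2.4393e+6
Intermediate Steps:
E = 429/4 (E = 1 + (5*85)/4 = 1 + (¼)*425 = 1 + 425/4 = 429/4 ≈ 107.25)
o(470) - Y(E) = (-35 - 1*470) - (291 + 212*(429/4)²) = (-35 - 470) - (291 + 212*(184041/16)) = -505 - (291 + 9754173/4) = -505 - 1*9755337/4 = -505 - 9755337/4 = -9757357/4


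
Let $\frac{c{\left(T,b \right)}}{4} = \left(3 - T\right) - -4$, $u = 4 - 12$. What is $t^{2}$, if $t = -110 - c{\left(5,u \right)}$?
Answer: $13924$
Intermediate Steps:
$u = -8$ ($u = 4 - 12 = -8$)
$c{\left(T,b \right)} = 28 - 4 T$ ($c{\left(T,b \right)} = 4 \left(\left(3 - T\right) - -4\right) = 4 \left(\left(3 - T\right) + 4\right) = 4 \left(7 - T\right) = 28 - 4 T$)
$t = -118$ ($t = -110 - \left(28 - 20\right) = -110 - 8 = -118$)
$t^{2} = \left(-118\right)^{2} = 13924$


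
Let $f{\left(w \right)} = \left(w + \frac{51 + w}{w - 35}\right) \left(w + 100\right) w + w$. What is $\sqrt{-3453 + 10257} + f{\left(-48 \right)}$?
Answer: $\frac{9947568}{83} + 18 \sqrt{21} \approx 1.1993 \cdot 10^{5}$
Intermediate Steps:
$f{\left(w \right)} = w + w \left(100 + w\right) \left(w + \frac{51 + w}{-35 + w}\right)$ ($f{\left(w \right)} = \left(w + \frac{51 + w}{-35 + w}\right) \left(100 + w\right) w + w = \left(100 + w\right) \left(w + \frac{51 + w}{-35 + w}\right) w + w = w \left(100 + w\right) \left(w + \frac{51 + w}{-35 + w}\right) + w = w + w \left(100 + w\right) \left(w + \frac{51 + w}{-35 + w}\right)$)
$\sqrt{-3453 + 10257} + f{\left(-48 \right)} = \sqrt{-3453 + 10257} - \frac{48 \left(5065 + \left(-48\right)^{3} - -160704 + 66 \left(-48\right)^{2}\right)}{-35 - 48} = \sqrt{6804} - \frac{48 \left(5065 - 110592 + 160704 + 66 \cdot 2304\right)}{-83} = 18 \sqrt{21} - - \frac{48 \left(5065 - 110592 + 160704 + 152064\right)}{83} = 18 \sqrt{21} - \left(- \frac{48}{83}\right) 207241 = 18 \sqrt{21} + \frac{9947568}{83} = \frac{9947568}{83} + 18 \sqrt{21}$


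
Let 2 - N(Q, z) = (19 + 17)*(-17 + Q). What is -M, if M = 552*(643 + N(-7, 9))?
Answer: -832968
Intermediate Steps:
N(Q, z) = 614 - 36*Q (N(Q, z) = 2 - (19 + 17)*(-17 + Q) = 2 - 36*(-17 + Q) = 2 - (-612 + 36*Q) = 2 + (612 - 36*Q) = 614 - 36*Q)
M = 832968 (M = 552*(643 + (614 - 36*(-7))) = 552*(643 + (614 + 252)) = 552*(643 + 866) = 552*1509 = 832968)
-M = -1*832968 = -832968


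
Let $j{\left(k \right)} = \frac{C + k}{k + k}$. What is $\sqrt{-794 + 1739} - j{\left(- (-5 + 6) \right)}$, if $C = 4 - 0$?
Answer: $\frac{3}{2} + 3 \sqrt{105} \approx 32.241$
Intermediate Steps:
$C = 4$ ($C = 4 + 0 = 4$)
$j{\left(k \right)} = \frac{4 + k}{2 k}$ ($j{\left(k \right)} = \frac{4 + k}{k + k} = \frac{4 + k}{2 k}$)
$\sqrt{-794 + 1739} - j{\left(- (-5 + 6) \right)} = \sqrt{-794 + 1739} - \frac{4 - \left(-5 + 6\right)}{2 \left(- (-5 + 6)\right)} = \sqrt{945} - \frac{4 - 1}{2 \left(\left(-1\right) 1\right)} = 3 \sqrt{105} - \frac{4 - 1}{2 \left(-1\right)} = 3 \sqrt{105} - \frac{1}{2} \left(-1\right) 3 = 3 \sqrt{105} - - \frac{3}{2} = 3 \sqrt{105} + \frac{3}{2} = \frac{3}{2} + 3 \sqrt{105}$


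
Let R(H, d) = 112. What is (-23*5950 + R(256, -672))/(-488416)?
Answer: 68369/244208 ≈ 0.27996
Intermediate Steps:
(-23*5950 + R(256, -672))/(-488416) = (-23*5950 + 112)/(-488416) = (-136850 + 112)*(-1/488416) = -136738*(-1/488416) = 68369/244208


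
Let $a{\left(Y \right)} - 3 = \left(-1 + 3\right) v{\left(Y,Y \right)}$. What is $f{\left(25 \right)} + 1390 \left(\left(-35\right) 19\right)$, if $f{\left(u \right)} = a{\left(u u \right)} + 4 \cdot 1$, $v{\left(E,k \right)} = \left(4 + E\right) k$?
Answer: $-138093$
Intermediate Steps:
$v{\left(E,k \right)} = k \left(4 + E\right)$
$a{\left(Y \right)} = 3 + 2 Y \left(4 + Y\right)$ ($a{\left(Y \right)} = 3 + \left(-1 + 3\right) Y \left(4 + Y\right) = 3 + 2 Y \left(4 + Y\right)$)
$f{\left(u \right)} = 7 + 2 u^{2} \left(4 + u^{2}\right)$ ($f{\left(u \right)} = \left(3 + 2 u u \left(4 + u u\right)\right) + 4 \cdot 1 = \left(3 + 2 u^{2} \left(4 + u^{2}\right)\right) + 4 = 7 + 2 u^{2} \left(4 + u^{2}\right)$)
$f{\left(25 \right)} + 1390 \left(\left(-35\right) 19\right) = \left(7 + 2 \cdot 25^{2} \left(4 + 25^{2}\right)\right) + 1390 \left(\left(-35\right) 19\right) = \left(7 + 2 \cdot 625 \left(4 + 625\right)\right) + 1390 \left(-665\right) = \left(7 + 2 \cdot 625 \cdot 629\right) - 924350 = \left(7 + 786250\right) - 924350 = 786257 - 924350 = -138093$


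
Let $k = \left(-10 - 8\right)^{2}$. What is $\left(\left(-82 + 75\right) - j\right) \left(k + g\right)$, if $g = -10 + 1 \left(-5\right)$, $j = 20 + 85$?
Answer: $-34608$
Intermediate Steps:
$j = 105$
$g = -15$ ($g = -10 - 5 = -15$)
$k = 324$ ($k = \left(-18\right)^{2} = 324$)
$\left(\left(-82 + 75\right) - j\right) \left(k + g\right) = \left(\left(-82 + 75\right) - 105\right) \left(324 - 15\right) = \left(-7 - 105\right) 309 = \left(-112\right) 309 = -34608$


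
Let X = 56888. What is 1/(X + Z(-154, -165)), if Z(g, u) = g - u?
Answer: 1/56899 ≈ 1.7575e-5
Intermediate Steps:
1/(X + Z(-154, -165)) = 1/(56888 + (-154 - 1*(-165))) = 1/(56888 + (-154 + 165)) = 1/(56888 + 11) = 1/56899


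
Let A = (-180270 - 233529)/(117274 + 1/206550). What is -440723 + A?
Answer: -10675694327642273/24222944701 ≈ -4.4073e+5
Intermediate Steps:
A = -85470183450/24222944701 (A = -413799/(117274 + 1/206550) = -413799/24222944701/206550 = -413799*206550/24222944701 = -85470183450/24222944701 ≈ -3.5285)
-440723 + A = -440723 - 85470183450/24222944701 = -10675694327642273/24222944701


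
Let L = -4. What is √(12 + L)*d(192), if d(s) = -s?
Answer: -384*√2 ≈ -543.06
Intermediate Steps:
√(12 + L)*d(192) = √(12 - 4)*(-1*192) = √8*(-192) = (2*√2)*(-192) = -384*√2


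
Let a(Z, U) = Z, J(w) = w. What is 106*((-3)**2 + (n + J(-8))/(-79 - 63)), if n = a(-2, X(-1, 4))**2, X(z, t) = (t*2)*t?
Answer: 67946/71 ≈ 956.99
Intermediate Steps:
X(z, t) = 2*t**2 (X(z, t) = (2*t)*t = 2*t**2)
n = 4 (n = (-2)**2 = 4)
106*((-3)**2 + (n + J(-8))/(-79 - 63)) = 106*((-3)**2 + (4 - 8)/(-79 - 63)) = 106*(9 - 4/(-142)) = 106*(9 - 4*(-1/142)) = 106*(9 + 2/71) = 106*(641/71) = 67946/71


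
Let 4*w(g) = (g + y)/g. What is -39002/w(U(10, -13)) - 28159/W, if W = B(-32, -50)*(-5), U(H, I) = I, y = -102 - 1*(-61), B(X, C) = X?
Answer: -163008613/4320 ≈ -37734.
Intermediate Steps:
y = -41 (y = -102 + 61 = -41)
W = 160 (W = -32*(-5) = 160)
w(g) = (-41 + g)/(4*g) (w(g) = ((g - 41)/g)/4 = ((-41 + g)/g)/4 = (-41 + g)/(4*g))
-39002/w(U(10, -13)) - 28159/W = -39002*(-52/(-41 - 13)) - 28159/160 = -39002/((¼)*(-1/13)*(-54)) - 28159*1/160 = -39002/27/26 - 28159/160 = -39002*26/27 - 28159/160 = -1014052/27 - 28159/160 = -163008613/4320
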